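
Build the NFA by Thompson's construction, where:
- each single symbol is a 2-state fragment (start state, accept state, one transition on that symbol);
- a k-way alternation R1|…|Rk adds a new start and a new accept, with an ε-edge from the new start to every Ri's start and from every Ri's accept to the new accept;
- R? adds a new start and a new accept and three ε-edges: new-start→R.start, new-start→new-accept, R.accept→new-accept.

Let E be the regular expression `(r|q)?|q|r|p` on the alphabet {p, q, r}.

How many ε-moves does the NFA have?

15

Building bottom-up:
Each of the 5 symbol leaves contributes 0 ε-transitions.
  r|q = 4 ε-transitions
  (r|q)? = 7 ε-transitions
  (r|q)?|q|r|p = 15 ε-transitions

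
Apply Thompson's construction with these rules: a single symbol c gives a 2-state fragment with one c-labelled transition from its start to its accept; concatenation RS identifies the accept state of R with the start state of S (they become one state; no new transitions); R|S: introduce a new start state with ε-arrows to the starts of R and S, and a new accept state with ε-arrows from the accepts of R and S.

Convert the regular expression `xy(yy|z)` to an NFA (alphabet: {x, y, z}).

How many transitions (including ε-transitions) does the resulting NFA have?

9

By structural recursion:
Each of the 5 symbol leaves contributes 1 transition (1 symbol, 0 ε).
  yy — 2 transitions (2 symbol, 0 ε)
  yy|z — 7 transitions (3 symbol, 4 ε)
  xy(yy|z) — 9 transitions (5 symbol, 4 ε)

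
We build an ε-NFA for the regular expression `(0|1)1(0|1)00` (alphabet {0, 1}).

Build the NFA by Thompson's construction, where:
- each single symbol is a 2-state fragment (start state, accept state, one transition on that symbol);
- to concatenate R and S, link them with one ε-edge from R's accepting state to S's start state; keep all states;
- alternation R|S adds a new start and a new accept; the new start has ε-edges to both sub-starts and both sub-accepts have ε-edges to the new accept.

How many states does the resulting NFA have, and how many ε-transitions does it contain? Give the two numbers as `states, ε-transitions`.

18, 12

Bottom-up over the parse tree:
Each of the 7 symbol leaves contributes 2 states and 0 ε-transitions.
  0|1 = 6 states, 4 ε-transitions
  0|1 = 6 states, 4 ε-transitions
  (0|1)1(0|1)00 = 18 states, 12 ε-transitions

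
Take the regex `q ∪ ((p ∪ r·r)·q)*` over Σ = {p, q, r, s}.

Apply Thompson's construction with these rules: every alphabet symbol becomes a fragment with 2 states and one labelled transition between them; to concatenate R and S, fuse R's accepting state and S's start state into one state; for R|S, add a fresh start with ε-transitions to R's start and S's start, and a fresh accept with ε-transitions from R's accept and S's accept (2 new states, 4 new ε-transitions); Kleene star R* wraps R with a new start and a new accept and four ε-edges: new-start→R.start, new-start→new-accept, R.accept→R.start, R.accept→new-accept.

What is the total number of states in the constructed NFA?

Building bottom-up:
Each of the 5 symbol leaves contributes a 2-state fragment.
  r·r — 3 states
  p ∪ r·r — 7 states
  (p ∪ r·r)·q — 8 states
  ((p ∪ r·r)·q)* — 10 states
  q ∪ ((p ∪ r·r)·q)* — 14 states

14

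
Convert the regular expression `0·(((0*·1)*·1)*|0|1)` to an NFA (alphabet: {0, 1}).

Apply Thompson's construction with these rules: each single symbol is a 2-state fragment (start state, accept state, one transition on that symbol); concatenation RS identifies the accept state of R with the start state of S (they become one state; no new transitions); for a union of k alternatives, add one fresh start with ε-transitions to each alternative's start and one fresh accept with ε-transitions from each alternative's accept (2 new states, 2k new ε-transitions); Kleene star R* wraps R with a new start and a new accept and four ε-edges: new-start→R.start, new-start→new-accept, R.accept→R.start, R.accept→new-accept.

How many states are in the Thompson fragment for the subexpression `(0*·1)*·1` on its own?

Fragment for `(0*·1)*·1`:
Each of the 3 symbol leaves contributes a 2-state fragment.
  0* — 4 states
  0*·1 — 5 states
  (0*·1)* — 7 states
  (0*·1)*·1 — 8 states

8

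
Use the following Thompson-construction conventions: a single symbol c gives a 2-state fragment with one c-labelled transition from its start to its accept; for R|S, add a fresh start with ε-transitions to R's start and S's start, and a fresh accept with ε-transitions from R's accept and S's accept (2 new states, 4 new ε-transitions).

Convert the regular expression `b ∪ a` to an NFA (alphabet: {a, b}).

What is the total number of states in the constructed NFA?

6

Building bottom-up:
Each of the 2 symbol leaves contributes a 2-state fragment.
  b ∪ a — 6 states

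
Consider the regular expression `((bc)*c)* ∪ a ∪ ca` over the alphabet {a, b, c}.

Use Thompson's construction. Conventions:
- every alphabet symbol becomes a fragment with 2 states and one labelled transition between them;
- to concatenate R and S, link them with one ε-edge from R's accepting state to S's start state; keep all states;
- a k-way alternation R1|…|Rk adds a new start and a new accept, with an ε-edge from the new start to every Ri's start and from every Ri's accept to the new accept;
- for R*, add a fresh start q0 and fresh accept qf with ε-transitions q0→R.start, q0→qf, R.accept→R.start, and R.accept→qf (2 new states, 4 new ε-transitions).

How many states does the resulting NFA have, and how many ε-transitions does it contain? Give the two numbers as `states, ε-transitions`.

Building bottom-up:
Each of the 6 symbol leaves contributes 2 states and 0 ε-transitions.
  bc : 4 states, 1 ε-transition
  (bc)* : 6 states, 5 ε-transitions
  (bc)*c : 8 states, 6 ε-transitions
  ((bc)*c)* : 10 states, 10 ε-transitions
  ca : 4 states, 1 ε-transition
  ((bc)*c)* ∪ a ∪ ca : 18 states, 17 ε-transitions

18, 17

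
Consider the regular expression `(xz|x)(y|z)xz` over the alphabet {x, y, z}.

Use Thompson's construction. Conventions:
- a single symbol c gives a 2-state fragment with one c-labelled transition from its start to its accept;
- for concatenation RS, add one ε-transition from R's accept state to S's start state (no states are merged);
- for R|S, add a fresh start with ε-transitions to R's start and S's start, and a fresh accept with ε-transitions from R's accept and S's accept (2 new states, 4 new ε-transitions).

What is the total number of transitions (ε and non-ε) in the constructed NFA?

19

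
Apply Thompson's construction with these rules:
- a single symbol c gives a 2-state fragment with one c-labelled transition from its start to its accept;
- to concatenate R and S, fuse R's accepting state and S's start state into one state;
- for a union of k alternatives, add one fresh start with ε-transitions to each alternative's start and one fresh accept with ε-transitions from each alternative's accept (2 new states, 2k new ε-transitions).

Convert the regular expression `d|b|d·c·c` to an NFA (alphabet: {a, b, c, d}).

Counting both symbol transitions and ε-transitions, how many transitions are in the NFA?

By structural recursion:
Each of the 5 symbol leaves contributes 1 transition (1 symbol, 0 ε).
  d·c·c — 3 transitions (3 symbol, 0 ε)
  d|b|d·c·c — 11 transitions (5 symbol, 6 ε)

11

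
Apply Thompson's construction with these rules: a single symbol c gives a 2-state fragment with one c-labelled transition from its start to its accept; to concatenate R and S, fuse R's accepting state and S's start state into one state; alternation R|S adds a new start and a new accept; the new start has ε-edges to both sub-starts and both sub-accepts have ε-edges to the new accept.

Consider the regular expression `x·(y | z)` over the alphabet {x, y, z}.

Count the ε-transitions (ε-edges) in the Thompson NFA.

4

Per subexpression:
Each of the 3 symbol leaves contributes 0 ε-transitions.
  y | z = 4 ε-transitions
  x·(y | z) = 4 ε-transitions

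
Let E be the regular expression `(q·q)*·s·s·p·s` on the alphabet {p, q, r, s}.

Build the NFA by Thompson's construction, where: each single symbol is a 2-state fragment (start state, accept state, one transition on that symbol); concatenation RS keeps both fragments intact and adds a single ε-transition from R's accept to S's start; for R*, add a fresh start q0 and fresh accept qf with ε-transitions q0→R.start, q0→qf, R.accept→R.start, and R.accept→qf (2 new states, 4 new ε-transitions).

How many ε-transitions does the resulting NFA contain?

Bottom-up over the parse tree:
Each of the 6 symbol leaves contributes 0 ε-transitions.
  q·q — 1 ε-transition
  (q·q)* — 5 ε-transitions
  (q·q)*·s·s·p·s — 9 ε-transitions

9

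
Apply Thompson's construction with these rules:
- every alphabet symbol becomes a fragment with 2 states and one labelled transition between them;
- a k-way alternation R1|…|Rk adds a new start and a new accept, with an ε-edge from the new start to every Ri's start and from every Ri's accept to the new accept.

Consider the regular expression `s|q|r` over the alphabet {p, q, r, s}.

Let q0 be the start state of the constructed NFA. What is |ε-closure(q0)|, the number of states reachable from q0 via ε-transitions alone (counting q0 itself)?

4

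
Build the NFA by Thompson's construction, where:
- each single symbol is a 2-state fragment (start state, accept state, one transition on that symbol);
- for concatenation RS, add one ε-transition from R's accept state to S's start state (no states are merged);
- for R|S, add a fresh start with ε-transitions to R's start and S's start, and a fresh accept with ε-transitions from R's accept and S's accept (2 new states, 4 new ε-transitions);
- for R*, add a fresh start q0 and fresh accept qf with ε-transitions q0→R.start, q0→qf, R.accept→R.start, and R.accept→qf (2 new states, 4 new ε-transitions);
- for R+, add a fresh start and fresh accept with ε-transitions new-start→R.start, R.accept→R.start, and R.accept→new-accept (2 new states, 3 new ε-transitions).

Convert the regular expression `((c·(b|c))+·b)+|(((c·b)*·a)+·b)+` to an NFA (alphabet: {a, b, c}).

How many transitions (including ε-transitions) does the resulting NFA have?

37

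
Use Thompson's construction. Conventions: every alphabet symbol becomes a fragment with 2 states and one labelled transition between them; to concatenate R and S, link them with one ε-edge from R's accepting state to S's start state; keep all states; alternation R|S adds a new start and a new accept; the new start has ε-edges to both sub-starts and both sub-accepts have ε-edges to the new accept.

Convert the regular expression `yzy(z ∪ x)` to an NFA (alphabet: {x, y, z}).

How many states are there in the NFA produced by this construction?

12

Building bottom-up:
Each of the 5 symbol leaves contributes a 2-state fragment.
  z ∪ x → 6 states
  yzy(z ∪ x) → 12 states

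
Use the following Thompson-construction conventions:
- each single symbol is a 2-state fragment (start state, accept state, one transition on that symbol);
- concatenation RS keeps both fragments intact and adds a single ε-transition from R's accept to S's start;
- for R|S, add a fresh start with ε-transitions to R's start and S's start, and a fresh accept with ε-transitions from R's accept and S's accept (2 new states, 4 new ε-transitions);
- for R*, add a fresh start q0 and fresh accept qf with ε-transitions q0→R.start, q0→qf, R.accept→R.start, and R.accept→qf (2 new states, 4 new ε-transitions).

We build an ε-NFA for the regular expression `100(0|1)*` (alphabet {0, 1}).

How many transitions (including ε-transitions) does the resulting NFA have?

By structural recursion:
Each of the 5 symbol leaves contributes 1 transition (1 symbol, 0 ε).
  0|1 = 6 transitions (2 symbol, 4 ε)
  (0|1)* = 10 transitions (2 symbol, 8 ε)
  100(0|1)* = 16 transitions (5 symbol, 11 ε)

16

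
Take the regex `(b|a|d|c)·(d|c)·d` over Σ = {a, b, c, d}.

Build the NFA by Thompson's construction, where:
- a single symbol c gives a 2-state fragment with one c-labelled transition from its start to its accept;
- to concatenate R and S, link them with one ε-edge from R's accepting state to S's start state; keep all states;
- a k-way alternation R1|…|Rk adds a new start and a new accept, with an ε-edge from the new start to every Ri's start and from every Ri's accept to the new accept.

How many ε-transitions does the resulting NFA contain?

Recursing over subexpressions:
Each of the 7 symbol leaves contributes 0 ε-transitions.
  b|a|d|c → 8 ε-transitions
  d|c → 4 ε-transitions
  (b|a|d|c)·(d|c)·d → 14 ε-transitions

14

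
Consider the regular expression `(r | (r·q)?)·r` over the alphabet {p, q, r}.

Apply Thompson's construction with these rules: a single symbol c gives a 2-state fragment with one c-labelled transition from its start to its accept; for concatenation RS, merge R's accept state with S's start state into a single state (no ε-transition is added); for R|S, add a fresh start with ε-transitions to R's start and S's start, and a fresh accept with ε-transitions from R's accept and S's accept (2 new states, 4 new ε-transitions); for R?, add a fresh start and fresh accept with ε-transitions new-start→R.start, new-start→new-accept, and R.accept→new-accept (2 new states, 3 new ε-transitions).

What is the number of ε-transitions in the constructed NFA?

Per subexpression:
Each of the 4 symbol leaves contributes 0 ε-transitions.
  r·q : 0 ε-transitions
  (r·q)? : 3 ε-transitions
  r | (r·q)? : 7 ε-transitions
  (r | (r·q)?)·r : 7 ε-transitions

7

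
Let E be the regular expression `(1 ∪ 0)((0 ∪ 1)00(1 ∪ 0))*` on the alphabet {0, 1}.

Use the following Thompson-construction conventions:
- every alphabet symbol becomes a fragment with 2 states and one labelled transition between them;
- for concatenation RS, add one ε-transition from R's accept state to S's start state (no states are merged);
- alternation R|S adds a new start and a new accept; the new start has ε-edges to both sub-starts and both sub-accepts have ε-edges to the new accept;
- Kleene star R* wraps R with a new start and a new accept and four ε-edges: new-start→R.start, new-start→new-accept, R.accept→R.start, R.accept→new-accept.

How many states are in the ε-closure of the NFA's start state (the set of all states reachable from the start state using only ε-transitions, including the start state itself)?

3

Work bottom-up. For each fragment F, track |ε-closure(F.start)| and whether F's accept lies in that closure (i.e. whether F accepts ε). A single-symbol fragment has closure size 1 and does not accept ε.
  1 ∪ 0 — |ε-closure| = 1 + 1 + 1 = 3 (the new accept is not ε-reachable since no branch accepts ε)
  0 ∪ 1 — |ε-closure| = 1 + 1 + 1 = 3 (the new accept is not ε-reachable since no branch accepts ε)
  1 ∪ 0 — |ε-closure| = 1 + 1 + 1 = 3 (the new accept is not ε-reachable since no branch accepts ε)
  (0 ∪ 1)00(1 ∪ 0) — same as the first factor's closure: |ε-closure| = 3
  ((0 ∪ 1)00(1 ∪ 0))* — |ε-closure| = 1 (new start) + 3 (body) + 1 (new accept) = 5
  (1 ∪ 0)((0 ∪ 1)00(1 ∪ 0))* — |ε-closure| equals the left operand's closure size = 3 (its accept is not ε-reachable, so the closure stops there)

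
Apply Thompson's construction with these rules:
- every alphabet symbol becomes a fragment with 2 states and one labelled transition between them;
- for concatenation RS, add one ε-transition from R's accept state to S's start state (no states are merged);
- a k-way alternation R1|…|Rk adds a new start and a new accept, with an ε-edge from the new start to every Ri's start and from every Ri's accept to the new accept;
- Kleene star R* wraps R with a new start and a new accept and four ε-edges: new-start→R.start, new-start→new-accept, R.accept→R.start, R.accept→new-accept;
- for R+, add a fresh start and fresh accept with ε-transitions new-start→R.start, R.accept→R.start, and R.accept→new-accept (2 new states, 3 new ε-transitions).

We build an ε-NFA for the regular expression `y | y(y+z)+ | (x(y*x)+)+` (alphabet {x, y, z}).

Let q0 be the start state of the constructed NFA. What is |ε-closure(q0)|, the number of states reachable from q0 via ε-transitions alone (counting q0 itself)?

5

Compute the ε-closure size of each fragment's start state recursively; a symbol fragment's start has no outgoing ε-edge, so its closure is just itself (size 1).
  y+ : |closure| = 1 + 1 = 2 (the body doesn't accept ε, so the new accept is not reached)
  y+z : same as the first factor's closure: |closure| = 2
  (y+z)+ : |closure| = 1 + 2 = 3 (the body doesn't accept ε, so the new accept is not reached)
  y(y+z)+ : |closure| equals the left operand's closure size = 1 (its accept is not ε-reachable, so the closure stops there)
  y* : new start has ε-edges to the inner start and to the new accept, so |closure| = 2 + 1 = 3
  y*x : |closure| = 3 + 1 = 4 (closure spills across the concat boundary because the left factor accepts ε)
  (y*x)+ : |closure| = 1 + 4 = 5 (the body doesn't accept ε, so the new accept is not reached)
  x(y*x)+ : same as the first factor's closure: |closure| = 1
  (x(y*x)+)+ : |closure| = 1 + 1 = 2 (the body doesn't accept ε, so the new accept is not reached)
  y | y(y+z)+ | (x(y*x)+)+ : |closure| = 1 + 1 + 1 + 2 = 5 (the new accept is not ε-reachable since no branch accepts ε)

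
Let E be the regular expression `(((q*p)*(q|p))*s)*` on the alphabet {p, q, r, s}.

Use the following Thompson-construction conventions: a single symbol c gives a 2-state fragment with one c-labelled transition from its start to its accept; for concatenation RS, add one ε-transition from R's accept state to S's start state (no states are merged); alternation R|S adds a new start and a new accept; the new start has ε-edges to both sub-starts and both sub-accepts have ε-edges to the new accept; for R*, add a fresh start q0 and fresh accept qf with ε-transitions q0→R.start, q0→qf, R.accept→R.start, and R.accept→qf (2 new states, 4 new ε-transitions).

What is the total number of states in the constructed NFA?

Per subexpression:
Each of the 5 symbol leaves contributes a 2-state fragment.
  q* = 4 states
  q*p = 6 states
  (q*p)* = 8 states
  q|p = 6 states
  (q*p)*(q|p) = 14 states
  ((q*p)*(q|p))* = 16 states
  ((q*p)*(q|p))*s = 18 states
  (((q*p)*(q|p))*s)* = 20 states

20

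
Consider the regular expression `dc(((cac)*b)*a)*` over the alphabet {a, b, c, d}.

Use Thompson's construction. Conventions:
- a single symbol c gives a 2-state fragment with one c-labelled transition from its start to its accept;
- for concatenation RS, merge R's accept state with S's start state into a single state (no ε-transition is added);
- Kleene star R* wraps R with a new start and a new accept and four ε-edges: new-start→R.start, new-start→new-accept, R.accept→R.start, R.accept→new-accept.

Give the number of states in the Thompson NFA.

Recursing over subexpressions:
Each of the 7 symbol leaves contributes a 2-state fragment.
  cac : 4 states
  (cac)* : 6 states
  (cac)*b : 7 states
  ((cac)*b)* : 9 states
  ((cac)*b)*a : 10 states
  (((cac)*b)*a)* : 12 states
  dc(((cac)*b)*a)* : 14 states

14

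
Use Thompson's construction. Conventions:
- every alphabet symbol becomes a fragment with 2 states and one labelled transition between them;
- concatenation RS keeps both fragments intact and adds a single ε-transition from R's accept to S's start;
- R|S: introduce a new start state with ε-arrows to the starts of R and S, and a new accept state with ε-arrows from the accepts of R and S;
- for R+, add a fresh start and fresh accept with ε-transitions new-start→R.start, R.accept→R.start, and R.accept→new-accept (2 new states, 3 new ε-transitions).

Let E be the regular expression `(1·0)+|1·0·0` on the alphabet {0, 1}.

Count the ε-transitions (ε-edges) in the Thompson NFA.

By structural recursion:
Each of the 5 symbol leaves contributes 0 ε-transitions.
  1·0 = 1 ε-transition
  (1·0)+ = 4 ε-transitions
  1·0·0 = 2 ε-transitions
  (1·0)+|1·0·0 = 10 ε-transitions

10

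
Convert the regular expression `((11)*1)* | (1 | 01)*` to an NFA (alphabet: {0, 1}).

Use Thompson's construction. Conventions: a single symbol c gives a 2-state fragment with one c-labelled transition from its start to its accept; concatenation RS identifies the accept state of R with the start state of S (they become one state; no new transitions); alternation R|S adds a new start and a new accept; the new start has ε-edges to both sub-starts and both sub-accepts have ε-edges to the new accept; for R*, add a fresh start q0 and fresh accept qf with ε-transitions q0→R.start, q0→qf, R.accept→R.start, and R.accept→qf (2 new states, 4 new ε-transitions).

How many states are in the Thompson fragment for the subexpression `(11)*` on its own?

Fragment for `(11)*`:
Each of the 2 symbol leaves contributes a 2-state fragment.
  11 — 3 states
  (11)* — 5 states

5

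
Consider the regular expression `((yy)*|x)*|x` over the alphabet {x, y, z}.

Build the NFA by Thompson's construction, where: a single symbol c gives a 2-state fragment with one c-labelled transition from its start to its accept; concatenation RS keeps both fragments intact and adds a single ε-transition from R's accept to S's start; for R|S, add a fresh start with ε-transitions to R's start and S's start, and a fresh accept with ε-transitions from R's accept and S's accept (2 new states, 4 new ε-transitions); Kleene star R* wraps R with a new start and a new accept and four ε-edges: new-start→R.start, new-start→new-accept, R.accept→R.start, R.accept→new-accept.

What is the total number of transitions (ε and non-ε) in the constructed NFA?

21

By structural recursion:
Each of the 4 symbol leaves contributes 1 transition (1 symbol, 0 ε).
  yy = 3 transitions (2 symbol, 1 ε)
  (yy)* = 7 transitions (2 symbol, 5 ε)
  (yy)*|x = 12 transitions (3 symbol, 9 ε)
  ((yy)*|x)* = 16 transitions (3 symbol, 13 ε)
  ((yy)*|x)*|x = 21 transitions (4 symbol, 17 ε)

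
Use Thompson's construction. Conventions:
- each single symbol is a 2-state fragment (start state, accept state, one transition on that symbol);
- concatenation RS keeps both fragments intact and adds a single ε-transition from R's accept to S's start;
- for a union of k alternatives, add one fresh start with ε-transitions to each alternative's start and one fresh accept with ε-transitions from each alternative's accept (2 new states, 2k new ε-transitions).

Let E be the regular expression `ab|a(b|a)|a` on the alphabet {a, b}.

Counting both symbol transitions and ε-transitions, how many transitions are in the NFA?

18

By structural recursion:
Each of the 6 symbol leaves contributes 1 transition (1 symbol, 0 ε).
  ab → 3 transitions (2 symbol, 1 ε)
  b|a → 6 transitions (2 symbol, 4 ε)
  a(b|a) → 8 transitions (3 symbol, 5 ε)
  ab|a(b|a)|a → 18 transitions (6 symbol, 12 ε)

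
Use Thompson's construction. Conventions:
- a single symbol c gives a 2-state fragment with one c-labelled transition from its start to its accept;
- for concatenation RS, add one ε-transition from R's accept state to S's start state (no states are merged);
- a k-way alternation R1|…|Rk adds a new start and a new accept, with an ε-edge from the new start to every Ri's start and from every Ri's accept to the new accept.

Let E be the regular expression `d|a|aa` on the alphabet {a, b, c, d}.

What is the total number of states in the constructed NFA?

10

Building bottom-up:
Each of the 4 symbol leaves contributes a 2-state fragment.
  aa → 4 states
  d|a|aa → 10 states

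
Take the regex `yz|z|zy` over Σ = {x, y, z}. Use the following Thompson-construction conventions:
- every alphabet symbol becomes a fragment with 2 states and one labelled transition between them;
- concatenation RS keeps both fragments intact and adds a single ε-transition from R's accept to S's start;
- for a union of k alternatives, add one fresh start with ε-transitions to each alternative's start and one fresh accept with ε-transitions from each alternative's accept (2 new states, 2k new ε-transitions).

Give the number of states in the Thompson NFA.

By structural recursion:
Each of the 5 symbol leaves contributes a 2-state fragment.
  yz : 4 states
  zy : 4 states
  yz|z|zy : 12 states

12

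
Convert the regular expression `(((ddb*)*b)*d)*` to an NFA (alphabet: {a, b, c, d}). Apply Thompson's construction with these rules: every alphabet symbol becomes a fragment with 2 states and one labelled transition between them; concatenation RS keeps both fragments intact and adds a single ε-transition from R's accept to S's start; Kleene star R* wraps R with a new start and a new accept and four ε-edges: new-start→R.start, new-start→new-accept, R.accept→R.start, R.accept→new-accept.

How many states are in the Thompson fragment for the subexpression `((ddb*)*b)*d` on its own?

16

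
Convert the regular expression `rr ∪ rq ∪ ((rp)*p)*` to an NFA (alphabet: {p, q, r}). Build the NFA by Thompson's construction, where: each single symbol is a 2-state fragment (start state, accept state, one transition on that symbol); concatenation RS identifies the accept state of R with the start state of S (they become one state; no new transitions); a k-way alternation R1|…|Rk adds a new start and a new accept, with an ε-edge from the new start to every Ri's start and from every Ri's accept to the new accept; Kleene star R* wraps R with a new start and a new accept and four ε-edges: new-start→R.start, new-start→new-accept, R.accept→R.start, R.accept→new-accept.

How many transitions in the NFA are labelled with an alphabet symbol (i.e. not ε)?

7

Recursing over subexpressions:
Each of the 7 symbol leaves contributes exactly 1 symbol transition.
  rr — 2 symbol transitions
  rq — 2 symbol transitions
  rp — 2 symbol transitions
  (rp)* — 2 symbol transitions
  (rp)*p — 3 symbol transitions
  ((rp)*p)* — 3 symbol transitions
  rr ∪ rq ∪ ((rp)*p)* — 7 symbol transitions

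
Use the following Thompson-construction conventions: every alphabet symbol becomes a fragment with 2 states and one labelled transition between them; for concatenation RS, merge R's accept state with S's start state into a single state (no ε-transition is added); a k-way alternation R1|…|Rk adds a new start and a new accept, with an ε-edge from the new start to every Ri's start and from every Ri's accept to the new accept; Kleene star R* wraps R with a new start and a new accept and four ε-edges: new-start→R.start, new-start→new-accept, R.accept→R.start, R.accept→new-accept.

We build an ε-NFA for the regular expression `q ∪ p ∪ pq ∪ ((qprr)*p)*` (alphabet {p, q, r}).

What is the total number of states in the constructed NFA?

19

Building bottom-up:
Each of the 9 symbol leaves contributes a 2-state fragment.
  pq : 3 states
  qprr : 5 states
  (qprr)* : 7 states
  (qprr)*p : 8 states
  ((qprr)*p)* : 10 states
  q ∪ p ∪ pq ∪ ((qprr)*p)* : 19 states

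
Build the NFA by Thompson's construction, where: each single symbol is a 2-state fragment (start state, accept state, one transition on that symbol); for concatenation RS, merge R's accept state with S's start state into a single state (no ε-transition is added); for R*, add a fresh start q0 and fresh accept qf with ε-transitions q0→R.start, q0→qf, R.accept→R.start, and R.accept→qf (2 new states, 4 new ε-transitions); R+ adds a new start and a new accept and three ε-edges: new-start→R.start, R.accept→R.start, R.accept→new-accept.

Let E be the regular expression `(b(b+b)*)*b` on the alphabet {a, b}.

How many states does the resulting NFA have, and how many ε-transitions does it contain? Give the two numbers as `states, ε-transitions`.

11, 11

Bottom-up over the parse tree:
Each of the 4 symbol leaves contributes 2 states and 0 ε-transitions.
  b+ → 4 states, 3 ε-transitions
  b+b → 5 states, 3 ε-transitions
  (b+b)* → 7 states, 7 ε-transitions
  b(b+b)* → 8 states, 7 ε-transitions
  (b(b+b)*)* → 10 states, 11 ε-transitions
  (b(b+b)*)*b → 11 states, 11 ε-transitions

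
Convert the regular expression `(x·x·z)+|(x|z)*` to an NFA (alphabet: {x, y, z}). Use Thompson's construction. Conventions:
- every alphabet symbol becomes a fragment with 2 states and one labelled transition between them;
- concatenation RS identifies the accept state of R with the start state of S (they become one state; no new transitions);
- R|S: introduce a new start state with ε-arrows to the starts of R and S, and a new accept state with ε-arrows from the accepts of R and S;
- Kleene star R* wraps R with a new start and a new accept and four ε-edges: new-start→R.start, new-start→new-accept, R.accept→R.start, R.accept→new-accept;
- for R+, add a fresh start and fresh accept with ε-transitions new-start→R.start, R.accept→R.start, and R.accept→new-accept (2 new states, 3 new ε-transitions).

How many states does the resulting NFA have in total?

16

By structural recursion:
Each of the 5 symbol leaves contributes a 2-state fragment.
  x·x·z : 4 states
  (x·x·z)+ : 6 states
  x|z : 6 states
  (x|z)* : 8 states
  (x·x·z)+|(x|z)* : 16 states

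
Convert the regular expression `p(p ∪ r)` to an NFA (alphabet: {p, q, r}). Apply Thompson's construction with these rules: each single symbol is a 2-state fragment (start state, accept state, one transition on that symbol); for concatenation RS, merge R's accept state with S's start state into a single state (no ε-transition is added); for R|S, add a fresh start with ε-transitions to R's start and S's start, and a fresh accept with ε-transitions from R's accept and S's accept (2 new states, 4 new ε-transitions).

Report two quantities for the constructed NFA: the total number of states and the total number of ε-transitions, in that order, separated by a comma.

Bottom-up over the parse tree:
Each of the 3 symbol leaves contributes 2 states and 0 ε-transitions.
  p ∪ r = 6 states, 4 ε-transitions
  p(p ∪ r) = 7 states, 4 ε-transitions

7, 4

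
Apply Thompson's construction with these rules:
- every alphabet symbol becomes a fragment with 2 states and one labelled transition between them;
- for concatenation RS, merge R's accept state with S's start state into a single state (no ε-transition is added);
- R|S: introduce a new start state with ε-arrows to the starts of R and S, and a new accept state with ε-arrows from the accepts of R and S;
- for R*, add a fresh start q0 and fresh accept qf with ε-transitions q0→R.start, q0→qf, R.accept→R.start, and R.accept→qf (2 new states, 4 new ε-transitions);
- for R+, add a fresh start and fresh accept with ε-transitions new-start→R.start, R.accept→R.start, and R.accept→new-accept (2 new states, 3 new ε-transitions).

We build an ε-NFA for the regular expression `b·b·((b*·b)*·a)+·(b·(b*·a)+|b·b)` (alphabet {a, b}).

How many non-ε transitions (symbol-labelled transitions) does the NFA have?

10

By structural recursion:
Each of the 10 symbol leaves contributes exactly 1 symbol transition.
  b* → 1 symbol transition
  b*·b → 2 symbol transitions
  (b*·b)* → 2 symbol transitions
  (b*·b)*·a → 3 symbol transitions
  ((b*·b)*·a)+ → 3 symbol transitions
  b* → 1 symbol transition
  b*·a → 2 symbol transitions
  (b*·a)+ → 2 symbol transitions
  b·(b*·a)+ → 3 symbol transitions
  b·b → 2 symbol transitions
  b·(b*·a)+|b·b → 5 symbol transitions
  b·b·((b*·b)*·a)+·(b·(b*·a)+|b·b) → 10 symbol transitions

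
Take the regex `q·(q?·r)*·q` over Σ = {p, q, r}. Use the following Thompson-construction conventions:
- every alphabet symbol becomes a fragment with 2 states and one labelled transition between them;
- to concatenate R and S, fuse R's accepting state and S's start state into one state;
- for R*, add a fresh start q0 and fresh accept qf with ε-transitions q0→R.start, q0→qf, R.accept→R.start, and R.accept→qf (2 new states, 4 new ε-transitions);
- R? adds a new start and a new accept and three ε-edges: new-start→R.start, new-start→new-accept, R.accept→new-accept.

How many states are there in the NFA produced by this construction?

9

Recursing over subexpressions:
Each of the 4 symbol leaves contributes a 2-state fragment.
  q? → 4 states
  q?·r → 5 states
  (q?·r)* → 7 states
  q·(q?·r)*·q → 9 states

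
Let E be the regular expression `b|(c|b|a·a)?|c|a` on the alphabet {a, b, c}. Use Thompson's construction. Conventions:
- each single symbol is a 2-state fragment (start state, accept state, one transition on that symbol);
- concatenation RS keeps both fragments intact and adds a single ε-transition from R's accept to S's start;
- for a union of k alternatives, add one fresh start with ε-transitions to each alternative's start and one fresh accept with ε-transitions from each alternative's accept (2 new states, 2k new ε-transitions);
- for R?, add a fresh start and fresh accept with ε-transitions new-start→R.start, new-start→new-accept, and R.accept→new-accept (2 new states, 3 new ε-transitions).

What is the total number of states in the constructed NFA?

20

By structural recursion:
Each of the 7 symbol leaves contributes a 2-state fragment.
  a·a → 4 states
  c|b|a·a → 10 states
  (c|b|a·a)? → 12 states
  b|(c|b|a·a)?|c|a → 20 states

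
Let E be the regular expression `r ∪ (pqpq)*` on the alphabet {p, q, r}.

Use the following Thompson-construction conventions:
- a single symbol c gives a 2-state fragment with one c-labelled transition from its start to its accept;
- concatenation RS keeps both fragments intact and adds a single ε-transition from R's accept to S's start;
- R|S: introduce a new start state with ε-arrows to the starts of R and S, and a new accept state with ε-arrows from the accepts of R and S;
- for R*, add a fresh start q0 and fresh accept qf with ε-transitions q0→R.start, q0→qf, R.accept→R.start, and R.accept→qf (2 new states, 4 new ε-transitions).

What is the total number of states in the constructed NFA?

14

Building bottom-up:
Each of the 5 symbol leaves contributes a 2-state fragment.
  pqpq — 8 states
  (pqpq)* — 10 states
  r ∪ (pqpq)* — 14 states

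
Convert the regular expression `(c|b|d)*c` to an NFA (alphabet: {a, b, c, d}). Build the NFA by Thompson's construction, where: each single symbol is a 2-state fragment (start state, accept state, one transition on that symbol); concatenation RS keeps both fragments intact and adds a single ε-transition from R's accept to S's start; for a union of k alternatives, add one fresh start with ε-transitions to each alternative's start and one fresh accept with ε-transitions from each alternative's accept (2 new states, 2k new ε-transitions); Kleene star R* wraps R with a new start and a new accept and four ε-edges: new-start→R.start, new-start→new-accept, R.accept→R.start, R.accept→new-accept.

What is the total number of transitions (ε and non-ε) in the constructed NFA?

15

Per subexpression:
Each of the 4 symbol leaves contributes 1 transition (1 symbol, 0 ε).
  c|b|d : 9 transitions (3 symbol, 6 ε)
  (c|b|d)* : 13 transitions (3 symbol, 10 ε)
  (c|b|d)*c : 15 transitions (4 symbol, 11 ε)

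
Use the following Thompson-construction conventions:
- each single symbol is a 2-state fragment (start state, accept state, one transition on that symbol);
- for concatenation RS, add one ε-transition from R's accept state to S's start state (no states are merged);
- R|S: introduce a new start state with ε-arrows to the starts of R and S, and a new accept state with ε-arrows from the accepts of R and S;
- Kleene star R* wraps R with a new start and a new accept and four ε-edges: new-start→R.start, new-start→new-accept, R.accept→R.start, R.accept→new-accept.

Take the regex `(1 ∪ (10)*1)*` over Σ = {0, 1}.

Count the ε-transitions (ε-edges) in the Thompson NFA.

Building bottom-up:
Each of the 4 symbol leaves contributes 0 ε-transitions.
  10 → 1 ε-transition
  (10)* → 5 ε-transitions
  (10)*1 → 6 ε-transitions
  1 ∪ (10)*1 → 10 ε-transitions
  (1 ∪ (10)*1)* → 14 ε-transitions

14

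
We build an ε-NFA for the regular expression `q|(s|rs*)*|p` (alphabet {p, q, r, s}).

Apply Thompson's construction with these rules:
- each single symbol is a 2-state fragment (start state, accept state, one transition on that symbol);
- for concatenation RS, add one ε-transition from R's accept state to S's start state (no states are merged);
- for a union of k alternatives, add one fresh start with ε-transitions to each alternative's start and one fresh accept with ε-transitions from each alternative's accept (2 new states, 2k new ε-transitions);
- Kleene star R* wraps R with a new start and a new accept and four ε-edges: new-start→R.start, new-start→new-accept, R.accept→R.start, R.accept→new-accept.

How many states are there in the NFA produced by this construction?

By structural recursion:
Each of the 5 symbol leaves contributes a 2-state fragment.
  s* → 4 states
  rs* → 6 states
  s|rs* → 10 states
  (s|rs*)* → 12 states
  q|(s|rs*)*|p → 18 states

18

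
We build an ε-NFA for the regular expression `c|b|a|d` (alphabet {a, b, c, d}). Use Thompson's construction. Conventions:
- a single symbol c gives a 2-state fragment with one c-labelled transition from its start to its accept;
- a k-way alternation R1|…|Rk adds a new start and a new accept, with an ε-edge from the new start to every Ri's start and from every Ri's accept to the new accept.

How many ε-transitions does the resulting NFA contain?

Recursing over subexpressions:
Each of the 4 symbol leaves contributes 0 ε-transitions.
  c|b|a|d = 8 ε-transitions

8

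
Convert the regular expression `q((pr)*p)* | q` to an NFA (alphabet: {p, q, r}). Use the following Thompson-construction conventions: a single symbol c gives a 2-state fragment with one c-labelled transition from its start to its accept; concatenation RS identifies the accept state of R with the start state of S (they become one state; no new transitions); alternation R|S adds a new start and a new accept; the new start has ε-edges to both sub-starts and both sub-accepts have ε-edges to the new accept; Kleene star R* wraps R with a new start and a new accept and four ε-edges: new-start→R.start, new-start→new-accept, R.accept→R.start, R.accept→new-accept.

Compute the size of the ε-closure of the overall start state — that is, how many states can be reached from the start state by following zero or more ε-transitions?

3

Work bottom-up. For each fragment F, track |ε-closure(F.start)| and whether F's accept lies in that closure (i.e. whether F accepts ε). A single-symbol fragment has closure size 1 and does not accept ε.
  pr → |closure| equals the left operand's closure size = 1 (its accept is not ε-reachable, so the closure stops there)
  (pr)* → new start has ε-edges to the inner start and to the new accept, so |closure| = 2 + 1 = 3
  (pr)*p → the left operand accepts ε, so the closure extends into the next operand (the shared merged state is already counted); |closure| = 3 + (1−1) = 3
  ((pr)*p)* → new start has ε-edges to the inner start and to the new accept, so |closure| = 2 + 3 = 5
  q((pr)*p)* → |closure| equals the left operand's closure size = 1 (its accept is not ε-reachable, so the closure stops there)
  q((pr)*p)* | q → |closure| = 1 + 1 + 1 = 3 (the new accept is not ε-reachable since no branch accepts ε)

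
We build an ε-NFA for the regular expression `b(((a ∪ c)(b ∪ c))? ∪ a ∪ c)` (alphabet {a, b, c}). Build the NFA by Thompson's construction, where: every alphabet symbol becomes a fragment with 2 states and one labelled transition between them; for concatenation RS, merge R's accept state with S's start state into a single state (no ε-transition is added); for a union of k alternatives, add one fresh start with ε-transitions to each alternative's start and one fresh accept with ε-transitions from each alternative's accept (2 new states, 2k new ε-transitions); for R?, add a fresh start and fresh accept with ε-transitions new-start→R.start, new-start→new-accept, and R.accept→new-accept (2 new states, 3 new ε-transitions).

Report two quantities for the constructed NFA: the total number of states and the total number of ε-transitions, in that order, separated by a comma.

20, 17

Bottom-up over the parse tree:
Each of the 7 symbol leaves contributes 2 states and 0 ε-transitions.
  a ∪ c : 6 states, 4 ε-transitions
  b ∪ c : 6 states, 4 ε-transitions
  (a ∪ c)(b ∪ c) : 11 states, 8 ε-transitions
  ((a ∪ c)(b ∪ c))? : 13 states, 11 ε-transitions
  ((a ∪ c)(b ∪ c))? ∪ a ∪ c : 19 states, 17 ε-transitions
  b(((a ∪ c)(b ∪ c))? ∪ a ∪ c) : 20 states, 17 ε-transitions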